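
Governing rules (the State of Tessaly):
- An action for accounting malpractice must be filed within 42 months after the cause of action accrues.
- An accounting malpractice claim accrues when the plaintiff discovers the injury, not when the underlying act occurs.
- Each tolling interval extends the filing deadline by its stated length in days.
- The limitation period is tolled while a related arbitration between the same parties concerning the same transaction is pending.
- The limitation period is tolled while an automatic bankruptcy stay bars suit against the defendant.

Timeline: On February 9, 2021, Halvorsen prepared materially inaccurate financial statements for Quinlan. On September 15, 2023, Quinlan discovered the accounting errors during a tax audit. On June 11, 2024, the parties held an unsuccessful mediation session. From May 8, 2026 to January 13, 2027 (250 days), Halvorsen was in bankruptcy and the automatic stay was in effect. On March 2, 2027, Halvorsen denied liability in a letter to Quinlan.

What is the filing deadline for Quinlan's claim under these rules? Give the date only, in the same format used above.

Under the discovery rule, the claim accrued on September 15, 2023, when Quinlan discovered the injury — not on the February 9, 2021 date of the underlying act.
42 months from September 15, 2023 is March 15, 2027.
The automatic bankruptcy stay from May 8, 2026 to January 13, 2027 tolled the period for 250 days, extending the deadline to November 20, 2027.
None of the other events listed affects the running of the period under the stated rules.

November 20, 2027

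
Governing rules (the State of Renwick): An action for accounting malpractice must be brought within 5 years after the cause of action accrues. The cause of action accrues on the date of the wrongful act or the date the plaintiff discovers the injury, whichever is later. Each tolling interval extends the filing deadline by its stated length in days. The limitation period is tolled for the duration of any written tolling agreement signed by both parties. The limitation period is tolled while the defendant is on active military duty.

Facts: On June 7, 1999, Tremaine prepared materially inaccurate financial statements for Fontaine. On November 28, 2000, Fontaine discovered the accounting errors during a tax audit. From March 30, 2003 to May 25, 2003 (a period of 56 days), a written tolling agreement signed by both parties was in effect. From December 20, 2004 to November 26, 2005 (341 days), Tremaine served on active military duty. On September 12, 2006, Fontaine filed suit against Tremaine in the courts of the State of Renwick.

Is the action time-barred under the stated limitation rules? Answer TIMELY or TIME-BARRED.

Taking the later of the act (June 7, 1999) and discovery (November 28, 2000), the claim accrued on November 28, 2000.
The untolled deadline — 5 years after November 28, 2000 — is November 28, 2005.
Because the written tolling agreement ran from March 30, 2003 to May 25, 2003, the deadline is extended by 56 days to January 23, 2006.
The period was tolled for 341 days by the defendant's active military service (December 20, 2004 to November 26, 2005), pushing the deadline to December 30, 2006.
The September 12, 2006 filing precedes the December 30, 2006 deadline; the claim is timely.

TIMELY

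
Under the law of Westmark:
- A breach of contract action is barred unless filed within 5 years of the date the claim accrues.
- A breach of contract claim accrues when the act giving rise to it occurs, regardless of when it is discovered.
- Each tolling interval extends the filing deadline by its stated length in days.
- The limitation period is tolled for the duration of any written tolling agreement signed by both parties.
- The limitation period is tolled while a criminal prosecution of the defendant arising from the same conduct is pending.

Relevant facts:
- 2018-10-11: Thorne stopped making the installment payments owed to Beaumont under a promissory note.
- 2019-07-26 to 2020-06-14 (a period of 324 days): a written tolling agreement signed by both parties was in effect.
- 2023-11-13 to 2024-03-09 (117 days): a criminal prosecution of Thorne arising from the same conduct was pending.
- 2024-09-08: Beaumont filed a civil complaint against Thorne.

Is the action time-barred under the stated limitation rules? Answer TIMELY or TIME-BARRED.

TIMELY

The limitation period began to run on 2018-10-11.
The untolled deadline — 5 years after 2018-10-11 — is 2023-10-11.
The written tolling agreement from 2019-07-26 to 2020-06-14 tolled the period for 324 days, extending the deadline to 2024-08-30.
The pending criminal prosecution from 2023-11-13 to 2024-03-09 tolled the period for 117 days, extending the deadline to 2024-12-25.
Filing on 2024-09-08 beat the 2024-12-25 deadline — the action is timely.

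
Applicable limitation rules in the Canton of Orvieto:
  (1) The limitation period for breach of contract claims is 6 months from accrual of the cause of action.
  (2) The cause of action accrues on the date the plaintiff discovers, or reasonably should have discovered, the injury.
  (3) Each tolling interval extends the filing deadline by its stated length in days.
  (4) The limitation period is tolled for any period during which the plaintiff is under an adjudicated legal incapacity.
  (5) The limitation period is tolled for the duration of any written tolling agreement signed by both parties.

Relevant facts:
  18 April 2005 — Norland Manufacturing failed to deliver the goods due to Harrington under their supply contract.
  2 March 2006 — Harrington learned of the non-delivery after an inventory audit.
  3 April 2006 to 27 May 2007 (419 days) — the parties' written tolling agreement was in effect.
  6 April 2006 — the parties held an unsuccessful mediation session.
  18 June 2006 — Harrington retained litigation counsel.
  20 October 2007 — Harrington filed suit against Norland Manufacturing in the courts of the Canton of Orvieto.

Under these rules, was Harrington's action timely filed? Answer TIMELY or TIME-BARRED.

TIMELY

The claim did not accrue until Harrington discovered the injury on 2 March 2006; the 18 April 2005 act date does not start the clock under the stated rule.
Adding the 6 months base period to 2 March 2006 gives a deadline of 2 September 2006, before any tolling.
Because the written tolling agreement ran from 3 April 2006 to 27 May 2007, the deadline is extended by 419 days to 26 October 2007.
The other events in the timeline have no effect on the limitation period under the stated rules.
Filing on 20 October 2007 beat the 26 October 2007 deadline — the action is timely.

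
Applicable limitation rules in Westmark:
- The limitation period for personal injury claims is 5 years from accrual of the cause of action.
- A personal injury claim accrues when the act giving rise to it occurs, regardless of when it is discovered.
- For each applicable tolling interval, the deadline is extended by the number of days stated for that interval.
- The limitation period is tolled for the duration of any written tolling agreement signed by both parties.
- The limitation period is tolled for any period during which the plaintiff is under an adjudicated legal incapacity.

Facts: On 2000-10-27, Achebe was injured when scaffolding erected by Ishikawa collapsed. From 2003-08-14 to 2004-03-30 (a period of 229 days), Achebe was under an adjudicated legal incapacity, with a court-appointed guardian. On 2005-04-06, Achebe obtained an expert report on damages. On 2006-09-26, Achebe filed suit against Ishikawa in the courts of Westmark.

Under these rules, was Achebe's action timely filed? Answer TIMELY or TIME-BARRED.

TIME-BARRED

The limitation period began to run on 2000-10-27.
The untolled deadline — 5 years after 2000-10-27 — is 2005-10-27.
Because the plaintiff's legal incapacity ran from 2003-08-14 to 2004-03-30, the deadline is extended by 229 days to 2006-06-13.
Nothing else in the chronology tolls or restarts the period.
Achebe filed on 2006-09-26, after the 2006-06-13 deadline, so the action is time-barred.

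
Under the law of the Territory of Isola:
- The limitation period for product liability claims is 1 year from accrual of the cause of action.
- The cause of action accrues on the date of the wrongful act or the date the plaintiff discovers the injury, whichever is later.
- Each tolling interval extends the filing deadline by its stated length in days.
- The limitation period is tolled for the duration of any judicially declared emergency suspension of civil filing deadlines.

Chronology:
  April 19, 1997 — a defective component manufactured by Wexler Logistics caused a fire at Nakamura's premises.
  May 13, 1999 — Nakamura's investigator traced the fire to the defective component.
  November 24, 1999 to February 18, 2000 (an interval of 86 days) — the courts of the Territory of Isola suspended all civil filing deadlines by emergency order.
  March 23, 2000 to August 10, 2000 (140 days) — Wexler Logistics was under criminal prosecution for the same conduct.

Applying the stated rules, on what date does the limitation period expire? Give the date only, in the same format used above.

August 7, 2000

Taking the later of the act (April 19, 1997) and discovery (May 13, 1999), the claim accrued on May 13, 1999.
Adding the 1 year base period to May 13, 1999 gives a deadline of May 13, 2000, before any tolling.
Because the emergency suspension of filing deadlines ran from November 24, 1999 to February 18, 2000, the deadline is extended by 86 days to August 7, 2000.
The pending criminal prosecution from March 23, 2000 to August 10, 2000 does not toll the period, because no stated rule makes a criminal prosecution a tolling event.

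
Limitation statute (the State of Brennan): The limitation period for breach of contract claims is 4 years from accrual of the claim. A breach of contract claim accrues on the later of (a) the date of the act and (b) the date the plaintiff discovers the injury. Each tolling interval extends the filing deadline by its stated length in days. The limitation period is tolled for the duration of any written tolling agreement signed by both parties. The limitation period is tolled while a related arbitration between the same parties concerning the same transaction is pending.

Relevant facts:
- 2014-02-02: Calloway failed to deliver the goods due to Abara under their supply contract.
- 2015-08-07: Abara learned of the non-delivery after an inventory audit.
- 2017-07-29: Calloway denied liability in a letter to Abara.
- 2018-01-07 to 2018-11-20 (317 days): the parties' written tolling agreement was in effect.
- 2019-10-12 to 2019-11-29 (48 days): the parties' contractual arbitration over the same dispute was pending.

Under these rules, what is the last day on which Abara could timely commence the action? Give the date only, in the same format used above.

Taking the later of the act (2014-02-02) and discovery (2015-08-07), the claim accrued on 2015-08-07.
Adding the 4 years base period to 2015-08-07 gives a deadline of 2019-08-07, before any tolling.
The period was tolled for 317 days by the written tolling agreement (2018-01-07 to 2018-11-20), pushing the deadline to 2020-06-19.
The pending related arbitration from 2019-10-12 to 2019-11-29 tolled the period for 48 days, extending the deadline to 2020-08-06.
The other events in the timeline have no effect on the limitation period under the stated rules.

2020-08-06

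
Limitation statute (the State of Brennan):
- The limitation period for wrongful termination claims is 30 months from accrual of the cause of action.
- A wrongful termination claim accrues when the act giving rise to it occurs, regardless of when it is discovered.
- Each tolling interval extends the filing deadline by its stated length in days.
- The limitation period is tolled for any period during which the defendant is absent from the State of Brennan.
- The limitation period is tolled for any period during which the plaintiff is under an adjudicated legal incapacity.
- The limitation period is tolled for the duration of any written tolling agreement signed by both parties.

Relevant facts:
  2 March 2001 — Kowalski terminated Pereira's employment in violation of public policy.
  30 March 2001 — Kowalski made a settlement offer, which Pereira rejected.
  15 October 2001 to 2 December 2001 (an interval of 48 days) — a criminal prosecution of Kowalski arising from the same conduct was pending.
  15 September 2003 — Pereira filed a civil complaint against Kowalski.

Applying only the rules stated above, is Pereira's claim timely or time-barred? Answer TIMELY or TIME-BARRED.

The claim accrued on 2 March 2001, when the wrongful act occurred.
The untolled deadline — 30 months after 2 March 2001 — is 2 September 2003.
Although a criminal prosecution ran from 15 October 2001 to 2 December 2001, the stated rules do not make that a tolling event, so it is disregarded.
Nothing else in the chronology tolls or restarts the period.
Filing on 15 September 2003 missed the 2 September 2003 deadline — the action is time-barred.

TIME-BARRED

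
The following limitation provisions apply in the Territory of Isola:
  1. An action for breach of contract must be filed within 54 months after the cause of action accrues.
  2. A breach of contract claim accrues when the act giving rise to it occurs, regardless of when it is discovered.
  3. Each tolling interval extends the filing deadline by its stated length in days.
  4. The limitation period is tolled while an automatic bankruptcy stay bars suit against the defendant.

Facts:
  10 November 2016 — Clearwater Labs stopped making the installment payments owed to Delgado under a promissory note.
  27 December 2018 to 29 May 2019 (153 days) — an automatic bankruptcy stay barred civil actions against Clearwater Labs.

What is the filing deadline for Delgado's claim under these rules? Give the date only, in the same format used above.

10 October 2021

The limitation period began to run on 10 November 2016.
The untolled deadline — 54 months after 10 November 2016 — is 10 May 2021.
The period was tolled for 153 days by the automatic bankruptcy stay (27 December 2018 to 29 May 2019), pushing the deadline to 10 October 2021.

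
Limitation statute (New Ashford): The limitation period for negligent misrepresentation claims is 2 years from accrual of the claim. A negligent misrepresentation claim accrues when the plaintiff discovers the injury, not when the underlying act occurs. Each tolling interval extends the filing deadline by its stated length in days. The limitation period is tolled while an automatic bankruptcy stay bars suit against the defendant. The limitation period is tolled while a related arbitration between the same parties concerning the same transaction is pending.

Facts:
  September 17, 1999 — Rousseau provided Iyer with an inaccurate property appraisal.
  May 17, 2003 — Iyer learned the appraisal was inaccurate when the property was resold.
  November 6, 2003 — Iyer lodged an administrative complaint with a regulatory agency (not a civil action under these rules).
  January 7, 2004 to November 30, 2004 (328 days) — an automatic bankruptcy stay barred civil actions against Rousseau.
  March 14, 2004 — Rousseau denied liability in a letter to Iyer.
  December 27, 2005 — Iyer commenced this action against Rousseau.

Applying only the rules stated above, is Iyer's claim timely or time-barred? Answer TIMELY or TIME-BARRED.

TIMELY

Accrual is tied to discovery, so the period began on May 17, 2003 rather than on September 17, 1999 when the act occurred.
The untolled deadline — 2 years after May 17, 2003 — is May 17, 2005.
The period was tolled for 328 days by the automatic bankruptcy stay (January 7, 2004 to November 30, 2004), pushing the deadline to April 10, 2006.
The other events in the timeline have no effect on the limitation period under the stated rules.
The December 27, 2005 filing precedes the April 10, 2006 deadline; the claim is timely.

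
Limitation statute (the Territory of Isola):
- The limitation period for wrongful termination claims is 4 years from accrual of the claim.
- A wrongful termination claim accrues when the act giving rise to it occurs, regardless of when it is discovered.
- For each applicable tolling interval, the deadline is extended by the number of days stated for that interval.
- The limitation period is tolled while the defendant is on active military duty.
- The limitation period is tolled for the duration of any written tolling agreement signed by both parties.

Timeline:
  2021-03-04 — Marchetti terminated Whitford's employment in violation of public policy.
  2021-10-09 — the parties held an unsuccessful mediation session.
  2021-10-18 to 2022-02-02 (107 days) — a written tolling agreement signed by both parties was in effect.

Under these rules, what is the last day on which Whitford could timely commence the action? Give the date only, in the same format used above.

2025-06-19

The claim accrued on 2021-03-04, the date of the act.
4 years from 2021-03-04 is 2025-03-04.
The period was tolled for 107 days by the written tolling agreement (2021-10-18 to 2022-02-02), pushing the deadline to 2025-06-19.
The other events in the timeline have no effect on the limitation period under the stated rules.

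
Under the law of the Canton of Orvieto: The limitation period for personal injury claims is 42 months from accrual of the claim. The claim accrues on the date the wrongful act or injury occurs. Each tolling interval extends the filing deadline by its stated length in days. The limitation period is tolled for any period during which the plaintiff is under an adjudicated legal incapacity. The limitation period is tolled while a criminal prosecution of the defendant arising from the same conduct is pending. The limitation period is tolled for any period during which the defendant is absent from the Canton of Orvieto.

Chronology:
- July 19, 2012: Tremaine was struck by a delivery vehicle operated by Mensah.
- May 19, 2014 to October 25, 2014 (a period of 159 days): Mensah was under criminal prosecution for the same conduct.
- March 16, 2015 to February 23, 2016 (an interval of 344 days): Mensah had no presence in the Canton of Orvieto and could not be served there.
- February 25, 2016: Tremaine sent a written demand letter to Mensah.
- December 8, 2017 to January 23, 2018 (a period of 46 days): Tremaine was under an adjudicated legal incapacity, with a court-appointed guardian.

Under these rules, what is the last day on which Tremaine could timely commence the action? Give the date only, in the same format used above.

The claim accrued on July 19, 2012, the date of the act.
Adding the 42 months base period to July 19, 2012 gives a deadline of January 19, 2016, before any tolling.
The period was tolled for 159 days by the pending criminal prosecution (May 19, 2014 to October 25, 2014), pushing the deadline to June 26, 2016.
Because the defendant's absence from the jurisdiction ran from March 16, 2015 to February 23, 2016, the deadline is extended by 344 days to June 5, 2017.
The plaintiff's legal incapacity starting December 8, 2017 came too late — the period had run on June 5, 2017 — and so does not extend the deadline.
None of the other events listed affects the running of the period under the stated rules.

June 5, 2017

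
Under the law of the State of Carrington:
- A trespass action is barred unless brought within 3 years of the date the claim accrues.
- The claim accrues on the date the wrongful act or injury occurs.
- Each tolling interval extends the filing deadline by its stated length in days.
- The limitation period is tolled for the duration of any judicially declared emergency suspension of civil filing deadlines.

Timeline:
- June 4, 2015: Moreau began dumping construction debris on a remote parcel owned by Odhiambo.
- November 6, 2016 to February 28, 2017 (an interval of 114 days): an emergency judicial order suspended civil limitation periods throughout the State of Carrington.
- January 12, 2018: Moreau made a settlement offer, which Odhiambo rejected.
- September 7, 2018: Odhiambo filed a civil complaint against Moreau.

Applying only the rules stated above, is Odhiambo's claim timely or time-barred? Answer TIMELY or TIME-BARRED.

TIMELY

The claim accrued on June 4, 2015, when the wrongful act occurred.
The untolled deadline — 3 years after June 4, 2015 — is June 4, 2018.
Because the emergency suspension of filing deadlines ran from November 6, 2016 to February 28, 2017, the deadline is extended by 114 days to September 26, 2018.
Nothing else in the chronology tolls or restarts the period.
Odhiambo filed on September 7, 2018, before the September 26, 2018 deadline, so the action is timely.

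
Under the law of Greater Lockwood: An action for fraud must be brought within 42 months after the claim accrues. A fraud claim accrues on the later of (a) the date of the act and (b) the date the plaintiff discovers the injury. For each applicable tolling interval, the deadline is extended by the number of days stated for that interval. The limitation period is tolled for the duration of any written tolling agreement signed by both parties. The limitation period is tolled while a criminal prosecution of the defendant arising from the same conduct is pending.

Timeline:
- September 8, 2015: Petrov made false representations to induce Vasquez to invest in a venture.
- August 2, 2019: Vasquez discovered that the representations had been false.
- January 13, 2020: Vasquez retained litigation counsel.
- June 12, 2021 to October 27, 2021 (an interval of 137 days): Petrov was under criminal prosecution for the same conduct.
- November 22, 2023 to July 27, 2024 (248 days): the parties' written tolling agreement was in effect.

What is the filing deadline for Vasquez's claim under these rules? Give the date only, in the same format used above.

The claim accrued on August 2, 2019 — the later of the September 8, 2015 act and the August 2, 2019 discovery.
42 months from August 2, 2019 is February 2, 2023.
The pending criminal prosecution from June 12, 2021 to October 27, 2021 tolled the period for 137 days, extending the deadline to June 19, 2023.
The written tolling agreement starting November 22, 2023 came too late — the period had run on June 19, 2023 — and so does not extend the deadline.
Nothing else in the chronology tolls or restarts the period.

June 19, 2023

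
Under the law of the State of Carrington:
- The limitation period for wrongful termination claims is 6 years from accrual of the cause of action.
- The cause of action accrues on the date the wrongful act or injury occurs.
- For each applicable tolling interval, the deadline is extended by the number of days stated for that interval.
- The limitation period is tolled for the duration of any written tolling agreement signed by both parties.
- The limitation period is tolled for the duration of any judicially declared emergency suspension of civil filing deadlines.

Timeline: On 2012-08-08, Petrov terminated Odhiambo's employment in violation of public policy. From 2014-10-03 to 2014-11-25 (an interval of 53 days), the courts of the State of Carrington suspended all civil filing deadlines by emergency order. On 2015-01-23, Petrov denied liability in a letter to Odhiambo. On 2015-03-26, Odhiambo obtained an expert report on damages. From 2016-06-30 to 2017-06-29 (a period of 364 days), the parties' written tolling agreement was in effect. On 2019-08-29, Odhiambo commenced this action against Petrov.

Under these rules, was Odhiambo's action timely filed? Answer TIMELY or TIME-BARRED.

TIMELY

The claim accrued on 2012-08-08, when the wrongful act occurred.
The untolled deadline — 6 years after 2012-08-08 — is 2018-08-08.
The emergency suspension of filing deadlines from 2014-10-03 to 2014-11-25 tolled the period for 53 days, extending the deadline to 2018-09-30.
The period was tolled for 364 days by the written tolling agreement (2016-06-30 to 2017-06-29), pushing the deadline to 2019-09-29.
Nothing else in the chronology tolls or restarts the period.
Odhiambo filed on 2019-08-29, before the 2019-09-29 deadline, so the action is timely.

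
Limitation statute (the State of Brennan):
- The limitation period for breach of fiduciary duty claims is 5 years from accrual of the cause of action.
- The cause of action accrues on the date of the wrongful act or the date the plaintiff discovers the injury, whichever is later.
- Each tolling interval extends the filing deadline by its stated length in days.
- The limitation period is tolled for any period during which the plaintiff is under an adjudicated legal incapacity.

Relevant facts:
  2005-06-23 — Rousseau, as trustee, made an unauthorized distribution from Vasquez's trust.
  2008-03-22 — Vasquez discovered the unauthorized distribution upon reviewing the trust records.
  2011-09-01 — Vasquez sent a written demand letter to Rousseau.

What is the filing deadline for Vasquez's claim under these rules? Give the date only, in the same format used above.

Because discovery on 2008-03-22 post-dates the 2005-06-23 act, accrual under the later-of rule falls on 2008-03-22.
The untolled deadline — 5 years after 2008-03-22 — is 2013-03-22.
None of the other events listed affects the running of the period under the stated rules.

2013-03-22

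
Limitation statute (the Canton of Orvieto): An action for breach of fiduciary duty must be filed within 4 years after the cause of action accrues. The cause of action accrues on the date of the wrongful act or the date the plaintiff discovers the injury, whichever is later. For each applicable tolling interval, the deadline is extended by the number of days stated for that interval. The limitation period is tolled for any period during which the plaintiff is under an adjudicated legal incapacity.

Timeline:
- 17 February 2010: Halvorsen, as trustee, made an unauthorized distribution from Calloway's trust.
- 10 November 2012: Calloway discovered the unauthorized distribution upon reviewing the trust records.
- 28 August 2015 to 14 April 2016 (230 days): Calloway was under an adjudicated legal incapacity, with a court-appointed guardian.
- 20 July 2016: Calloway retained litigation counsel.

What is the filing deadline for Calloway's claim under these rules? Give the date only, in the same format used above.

Because discovery on 10 November 2012 post-dates the 17 February 2010 act, accrual under the later-of rule falls on 10 November 2012.
The untolled deadline — 4 years after 10 November 2012 — is 10 November 2016.
The plaintiff's legal incapacity from 28 August 2015 to 14 April 2016 tolled the period for 230 days, extending the deadline to 28 June 2017.
Nothing else in the chronology tolls or restarts the period.

28 June 2017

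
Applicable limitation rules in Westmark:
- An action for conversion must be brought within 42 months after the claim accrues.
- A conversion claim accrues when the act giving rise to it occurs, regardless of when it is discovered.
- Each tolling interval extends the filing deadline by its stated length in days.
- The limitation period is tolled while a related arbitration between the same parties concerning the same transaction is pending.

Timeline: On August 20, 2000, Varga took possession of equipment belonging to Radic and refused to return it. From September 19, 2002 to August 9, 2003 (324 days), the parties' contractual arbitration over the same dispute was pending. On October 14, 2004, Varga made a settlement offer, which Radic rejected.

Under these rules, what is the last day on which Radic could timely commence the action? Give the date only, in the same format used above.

January 9, 2005

The claim accrued on August 20, 2000, the date of the act.
The untolled deadline — 42 months after August 20, 2000 — is February 20, 2004.
The period was tolled for 324 days by the pending related arbitration (September 19, 2002 to August 9, 2003), pushing the deadline to January 9, 2005.
Nothing else in the chronology tolls or restarts the period.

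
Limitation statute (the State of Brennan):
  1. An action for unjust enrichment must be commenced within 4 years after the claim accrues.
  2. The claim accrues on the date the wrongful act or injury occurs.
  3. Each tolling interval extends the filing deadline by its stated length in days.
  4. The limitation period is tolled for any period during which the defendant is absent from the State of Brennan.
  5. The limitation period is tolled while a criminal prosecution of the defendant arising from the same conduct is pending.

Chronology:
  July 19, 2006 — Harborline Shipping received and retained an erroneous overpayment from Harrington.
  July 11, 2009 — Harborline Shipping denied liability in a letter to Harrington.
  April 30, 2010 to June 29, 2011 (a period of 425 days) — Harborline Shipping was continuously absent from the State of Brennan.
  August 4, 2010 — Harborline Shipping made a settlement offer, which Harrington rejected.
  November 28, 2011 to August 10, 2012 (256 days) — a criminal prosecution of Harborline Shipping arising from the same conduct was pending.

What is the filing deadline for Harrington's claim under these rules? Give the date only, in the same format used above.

September 17, 2011

The limitation period began to run on July 19, 2006.
The untolled deadline — 4 years after July 19, 2006 — is July 19, 2010.
The period was tolled for 425 days by the defendant's absence from the jurisdiction (April 30, 2010 to June 29, 2011), pushing the deadline to September 17, 2011.
The pending criminal prosecution from November 28, 2011 to August 10, 2012 began after the period had already run on September 17, 2011, so it has no tolling effect.
None of the other events listed affects the running of the period under the stated rules.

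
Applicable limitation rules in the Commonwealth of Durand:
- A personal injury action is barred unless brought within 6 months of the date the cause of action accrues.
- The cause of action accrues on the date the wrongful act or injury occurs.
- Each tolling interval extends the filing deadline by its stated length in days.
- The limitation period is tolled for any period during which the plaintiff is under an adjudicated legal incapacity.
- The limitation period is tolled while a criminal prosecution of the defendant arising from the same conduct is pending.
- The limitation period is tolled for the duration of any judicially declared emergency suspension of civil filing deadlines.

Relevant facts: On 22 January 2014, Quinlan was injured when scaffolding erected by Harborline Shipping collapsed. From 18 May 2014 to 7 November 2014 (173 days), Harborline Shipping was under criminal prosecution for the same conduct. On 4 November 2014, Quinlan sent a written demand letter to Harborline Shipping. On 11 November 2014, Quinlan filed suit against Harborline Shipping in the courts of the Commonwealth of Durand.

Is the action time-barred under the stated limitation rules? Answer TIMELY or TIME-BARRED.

The limitation period began to run on 22 January 2014.
The untolled deadline — 6 months after 22 January 2014 — is 22 July 2014.
The pending criminal prosecution from 18 May 2014 to 7 November 2014 tolled the period for 173 days, extending the deadline to 11 January 2015.
Nothing else in the chronology tolls or restarts the period.
The 11 November 2014 filing precedes the 11 January 2015 deadline; the claim is timely.

TIMELY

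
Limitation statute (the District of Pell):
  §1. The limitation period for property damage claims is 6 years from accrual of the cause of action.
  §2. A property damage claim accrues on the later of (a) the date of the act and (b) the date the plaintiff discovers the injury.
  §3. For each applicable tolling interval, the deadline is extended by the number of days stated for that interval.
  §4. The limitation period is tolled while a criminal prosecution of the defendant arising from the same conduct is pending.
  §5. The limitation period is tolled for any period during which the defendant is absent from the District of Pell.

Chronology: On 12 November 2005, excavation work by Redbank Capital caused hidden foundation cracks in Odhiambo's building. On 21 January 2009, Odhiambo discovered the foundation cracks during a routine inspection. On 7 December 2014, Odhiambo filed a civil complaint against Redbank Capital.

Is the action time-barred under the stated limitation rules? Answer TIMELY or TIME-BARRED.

The claim accrued on 21 January 2009 — the later of the 12 November 2005 act and the 21 January 2009 discovery.
The untolled deadline — 6 years after 21 January 2009 — is 21 January 2015.
Filing on 7 December 2014 beat the 21 January 2015 deadline — the action is timely.

TIMELY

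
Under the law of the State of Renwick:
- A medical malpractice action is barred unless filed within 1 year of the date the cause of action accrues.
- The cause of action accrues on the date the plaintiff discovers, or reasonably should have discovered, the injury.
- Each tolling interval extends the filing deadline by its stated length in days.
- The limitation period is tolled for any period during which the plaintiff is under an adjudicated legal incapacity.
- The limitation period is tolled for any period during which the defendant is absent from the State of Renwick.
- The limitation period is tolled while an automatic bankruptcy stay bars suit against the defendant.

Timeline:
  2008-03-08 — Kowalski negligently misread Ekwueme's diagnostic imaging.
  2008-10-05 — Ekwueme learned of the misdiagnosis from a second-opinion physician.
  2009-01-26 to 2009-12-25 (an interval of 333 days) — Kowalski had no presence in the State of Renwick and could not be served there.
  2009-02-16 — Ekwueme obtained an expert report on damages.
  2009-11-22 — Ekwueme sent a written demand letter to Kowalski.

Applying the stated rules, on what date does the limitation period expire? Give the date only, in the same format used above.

2010-09-03

Under the discovery rule, the claim accrued on 2008-10-05, when Ekwueme discovered the injury — not on the 2008-03-08 date of the underlying act.
The untolled deadline — 1 year after 2008-10-05 — is 2009-10-05.
Because the defendant's absence from the jurisdiction ran from 2009-01-26 to 2009-12-25, the deadline is extended by 333 days to 2010-09-03.
None of the other events listed affects the running of the period under the stated rules.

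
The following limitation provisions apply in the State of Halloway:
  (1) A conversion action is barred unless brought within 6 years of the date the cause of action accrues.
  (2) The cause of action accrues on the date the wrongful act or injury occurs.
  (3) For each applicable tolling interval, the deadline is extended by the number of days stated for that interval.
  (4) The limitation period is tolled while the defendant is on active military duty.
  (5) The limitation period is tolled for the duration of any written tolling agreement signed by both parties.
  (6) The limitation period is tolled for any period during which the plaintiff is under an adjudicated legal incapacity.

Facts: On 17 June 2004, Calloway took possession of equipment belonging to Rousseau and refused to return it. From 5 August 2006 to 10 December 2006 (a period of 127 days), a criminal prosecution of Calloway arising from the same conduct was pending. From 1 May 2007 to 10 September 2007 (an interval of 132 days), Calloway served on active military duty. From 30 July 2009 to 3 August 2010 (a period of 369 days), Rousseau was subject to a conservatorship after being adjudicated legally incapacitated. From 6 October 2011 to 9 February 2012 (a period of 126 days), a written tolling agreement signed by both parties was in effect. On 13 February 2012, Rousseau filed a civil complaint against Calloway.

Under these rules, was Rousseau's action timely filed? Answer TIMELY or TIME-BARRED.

The limitation period began to run on 17 June 2004.
6 years from 17 June 2004 is 17 June 2010.
Because the defendant's active military service ran from 1 May 2007 to 10 September 2007, the deadline is extended by 132 days to 27 October 2010.
Because the plaintiff's legal incapacity ran from 30 July 2009 to 3 August 2010, the deadline is extended by 369 days to 31 October 2011.
The period was tolled for 126 days by the written tolling agreement (6 October 2011 to 9 February 2012), pushing the deadline to 5 March 2012.
The pending criminal prosecution from 5 August 2006 to 10 December 2006 does not toll the period, because no stated rule makes a criminal prosecution a tolling event.
Rousseau filed on 13 February 2012, before the 5 March 2012 deadline, so the action is timely.

TIMELY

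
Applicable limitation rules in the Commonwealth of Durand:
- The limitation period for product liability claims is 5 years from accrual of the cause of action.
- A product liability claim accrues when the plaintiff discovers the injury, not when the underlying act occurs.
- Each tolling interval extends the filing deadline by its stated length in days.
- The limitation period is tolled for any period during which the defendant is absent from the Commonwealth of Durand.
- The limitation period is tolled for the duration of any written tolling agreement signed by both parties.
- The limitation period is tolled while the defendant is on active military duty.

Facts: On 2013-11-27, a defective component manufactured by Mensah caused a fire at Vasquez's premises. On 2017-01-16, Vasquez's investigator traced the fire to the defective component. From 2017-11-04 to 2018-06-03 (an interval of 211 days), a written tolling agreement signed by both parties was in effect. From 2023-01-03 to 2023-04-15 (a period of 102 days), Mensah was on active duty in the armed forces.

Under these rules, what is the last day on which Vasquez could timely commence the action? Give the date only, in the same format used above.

Under the discovery rule, the claim accrued on 2017-01-16, when Vasquez discovered the injury — not on the 2013-11-27 date of the underlying act.
5 years from 2017-01-16 is 2022-01-16.
The written tolling agreement from 2017-11-04 to 2018-06-03 tolled the period for 211 days, extending the deadline to 2022-08-15.
By the time the defendant's active military service began on 2023-01-03, the limitation period had already expired on 2022-08-15; that interval cannot revive it.

2022-08-15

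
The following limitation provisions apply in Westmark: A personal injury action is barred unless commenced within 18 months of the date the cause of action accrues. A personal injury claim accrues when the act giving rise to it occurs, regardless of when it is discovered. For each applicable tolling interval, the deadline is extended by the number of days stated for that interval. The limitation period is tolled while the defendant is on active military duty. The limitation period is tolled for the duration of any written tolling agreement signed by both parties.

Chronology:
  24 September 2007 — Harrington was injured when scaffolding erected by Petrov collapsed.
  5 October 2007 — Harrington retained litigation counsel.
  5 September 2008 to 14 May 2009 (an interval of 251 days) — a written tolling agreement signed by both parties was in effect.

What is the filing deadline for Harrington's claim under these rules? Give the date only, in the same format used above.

The limitation period began to run on 24 September 2007.
The untolled deadline — 18 months after 24 September 2007 — is 24 March 2009.
Because the written tolling agreement ran from 5 September 2008 to 14 May 2009, the deadline is extended by 251 days to 30 November 2009.
The other events in the timeline have no effect on the limitation period under the stated rules.

30 November 2009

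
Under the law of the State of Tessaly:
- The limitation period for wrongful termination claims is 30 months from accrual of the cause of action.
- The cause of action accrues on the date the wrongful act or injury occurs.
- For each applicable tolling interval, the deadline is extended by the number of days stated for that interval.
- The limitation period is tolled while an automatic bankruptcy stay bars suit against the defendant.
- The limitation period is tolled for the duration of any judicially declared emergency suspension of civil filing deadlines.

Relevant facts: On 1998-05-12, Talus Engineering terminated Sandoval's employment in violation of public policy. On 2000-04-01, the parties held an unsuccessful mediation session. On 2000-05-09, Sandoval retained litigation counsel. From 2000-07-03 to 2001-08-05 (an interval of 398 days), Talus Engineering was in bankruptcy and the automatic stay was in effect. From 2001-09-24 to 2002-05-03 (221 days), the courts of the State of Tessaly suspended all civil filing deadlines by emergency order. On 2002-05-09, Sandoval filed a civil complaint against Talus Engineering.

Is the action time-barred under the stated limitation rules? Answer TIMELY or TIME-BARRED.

TIMELY

The claim accrued on 1998-05-12, when the wrongful act occurred.
The untolled deadline — 30 months after 1998-05-12 — is 2000-11-12.
The automatic bankruptcy stay from 2000-07-03 to 2001-08-05 tolled the period for 398 days, extending the deadline to 2001-12-15.
The period was tolled for 221 days by the emergency suspension of filing deadlines (2001-09-24 to 2002-05-03), pushing the deadline to 2002-07-24.
Nothing else in the chronology tolls or restarts the period.
Sandoval filed on 2002-05-09, before the 2002-07-24 deadline, so the action is timely.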